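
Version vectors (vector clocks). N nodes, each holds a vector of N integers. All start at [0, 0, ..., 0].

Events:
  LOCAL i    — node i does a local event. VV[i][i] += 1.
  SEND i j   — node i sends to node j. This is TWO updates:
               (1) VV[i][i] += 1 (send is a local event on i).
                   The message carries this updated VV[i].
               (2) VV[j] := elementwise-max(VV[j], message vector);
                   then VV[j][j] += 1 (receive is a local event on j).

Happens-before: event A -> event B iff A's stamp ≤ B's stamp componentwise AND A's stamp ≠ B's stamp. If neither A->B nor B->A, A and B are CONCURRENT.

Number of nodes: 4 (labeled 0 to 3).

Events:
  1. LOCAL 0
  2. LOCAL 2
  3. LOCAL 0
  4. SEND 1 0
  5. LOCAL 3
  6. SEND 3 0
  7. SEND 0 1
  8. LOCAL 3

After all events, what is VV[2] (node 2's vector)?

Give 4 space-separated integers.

Initial: VV[0]=[0, 0, 0, 0]
Initial: VV[1]=[0, 0, 0, 0]
Initial: VV[2]=[0, 0, 0, 0]
Initial: VV[3]=[0, 0, 0, 0]
Event 1: LOCAL 0: VV[0][0]++ -> VV[0]=[1, 0, 0, 0]
Event 2: LOCAL 2: VV[2][2]++ -> VV[2]=[0, 0, 1, 0]
Event 3: LOCAL 0: VV[0][0]++ -> VV[0]=[2, 0, 0, 0]
Event 4: SEND 1->0: VV[1][1]++ -> VV[1]=[0, 1, 0, 0], msg_vec=[0, 1, 0, 0]; VV[0]=max(VV[0],msg_vec) then VV[0][0]++ -> VV[0]=[3, 1, 0, 0]
Event 5: LOCAL 3: VV[3][3]++ -> VV[3]=[0, 0, 0, 1]
Event 6: SEND 3->0: VV[3][3]++ -> VV[3]=[0, 0, 0, 2], msg_vec=[0, 0, 0, 2]; VV[0]=max(VV[0],msg_vec) then VV[0][0]++ -> VV[0]=[4, 1, 0, 2]
Event 7: SEND 0->1: VV[0][0]++ -> VV[0]=[5, 1, 0, 2], msg_vec=[5, 1, 0, 2]; VV[1]=max(VV[1],msg_vec) then VV[1][1]++ -> VV[1]=[5, 2, 0, 2]
Event 8: LOCAL 3: VV[3][3]++ -> VV[3]=[0, 0, 0, 3]
Final vectors: VV[0]=[5, 1, 0, 2]; VV[1]=[5, 2, 0, 2]; VV[2]=[0, 0, 1, 0]; VV[3]=[0, 0, 0, 3]

Answer: 0 0 1 0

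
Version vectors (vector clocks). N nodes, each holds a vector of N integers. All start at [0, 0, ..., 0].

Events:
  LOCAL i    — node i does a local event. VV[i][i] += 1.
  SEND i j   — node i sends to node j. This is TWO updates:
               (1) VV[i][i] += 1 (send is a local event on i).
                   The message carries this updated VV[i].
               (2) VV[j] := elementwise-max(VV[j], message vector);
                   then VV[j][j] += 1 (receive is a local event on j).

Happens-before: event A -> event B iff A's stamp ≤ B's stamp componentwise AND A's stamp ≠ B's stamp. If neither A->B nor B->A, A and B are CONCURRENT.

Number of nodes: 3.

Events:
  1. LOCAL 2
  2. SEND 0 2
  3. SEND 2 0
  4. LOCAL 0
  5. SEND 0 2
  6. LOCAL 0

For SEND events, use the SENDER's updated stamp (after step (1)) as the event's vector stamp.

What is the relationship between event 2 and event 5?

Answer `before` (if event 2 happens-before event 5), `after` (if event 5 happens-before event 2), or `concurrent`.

Answer: before

Derivation:
Initial: VV[0]=[0, 0, 0]
Initial: VV[1]=[0, 0, 0]
Initial: VV[2]=[0, 0, 0]
Event 1: LOCAL 2: VV[2][2]++ -> VV[2]=[0, 0, 1]
Event 2: SEND 0->2: VV[0][0]++ -> VV[0]=[1, 0, 0], msg_vec=[1, 0, 0]; VV[2]=max(VV[2],msg_vec) then VV[2][2]++ -> VV[2]=[1, 0, 2]
Event 3: SEND 2->0: VV[2][2]++ -> VV[2]=[1, 0, 3], msg_vec=[1, 0, 3]; VV[0]=max(VV[0],msg_vec) then VV[0][0]++ -> VV[0]=[2, 0, 3]
Event 4: LOCAL 0: VV[0][0]++ -> VV[0]=[3, 0, 3]
Event 5: SEND 0->2: VV[0][0]++ -> VV[0]=[4, 0, 3], msg_vec=[4, 0, 3]; VV[2]=max(VV[2],msg_vec) then VV[2][2]++ -> VV[2]=[4, 0, 4]
Event 6: LOCAL 0: VV[0][0]++ -> VV[0]=[5, 0, 3]
Event 2 stamp: [1, 0, 0]
Event 5 stamp: [4, 0, 3]
[1, 0, 0] <= [4, 0, 3]? True
[4, 0, 3] <= [1, 0, 0]? False
Relation: before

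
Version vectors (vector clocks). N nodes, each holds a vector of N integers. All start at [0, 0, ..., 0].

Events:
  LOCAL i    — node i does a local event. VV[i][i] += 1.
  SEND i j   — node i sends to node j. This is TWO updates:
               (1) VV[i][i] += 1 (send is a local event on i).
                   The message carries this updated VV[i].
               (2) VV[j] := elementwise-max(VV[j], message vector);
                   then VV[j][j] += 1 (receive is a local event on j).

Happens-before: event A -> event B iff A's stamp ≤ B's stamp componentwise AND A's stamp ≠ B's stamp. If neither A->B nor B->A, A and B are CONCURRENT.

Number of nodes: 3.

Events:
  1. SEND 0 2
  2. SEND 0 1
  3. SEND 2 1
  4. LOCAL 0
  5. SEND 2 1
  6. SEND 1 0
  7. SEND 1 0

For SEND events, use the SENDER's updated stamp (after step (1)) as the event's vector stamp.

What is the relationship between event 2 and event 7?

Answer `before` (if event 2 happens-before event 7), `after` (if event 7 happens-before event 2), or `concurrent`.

Initial: VV[0]=[0, 0, 0]
Initial: VV[1]=[0, 0, 0]
Initial: VV[2]=[0, 0, 0]
Event 1: SEND 0->2: VV[0][0]++ -> VV[0]=[1, 0, 0], msg_vec=[1, 0, 0]; VV[2]=max(VV[2],msg_vec) then VV[2][2]++ -> VV[2]=[1, 0, 1]
Event 2: SEND 0->1: VV[0][0]++ -> VV[0]=[2, 0, 0], msg_vec=[2, 0, 0]; VV[1]=max(VV[1],msg_vec) then VV[1][1]++ -> VV[1]=[2, 1, 0]
Event 3: SEND 2->1: VV[2][2]++ -> VV[2]=[1, 0, 2], msg_vec=[1, 0, 2]; VV[1]=max(VV[1],msg_vec) then VV[1][1]++ -> VV[1]=[2, 2, 2]
Event 4: LOCAL 0: VV[0][0]++ -> VV[0]=[3, 0, 0]
Event 5: SEND 2->1: VV[2][2]++ -> VV[2]=[1, 0, 3], msg_vec=[1, 0, 3]; VV[1]=max(VV[1],msg_vec) then VV[1][1]++ -> VV[1]=[2, 3, 3]
Event 6: SEND 1->0: VV[1][1]++ -> VV[1]=[2, 4, 3], msg_vec=[2, 4, 3]; VV[0]=max(VV[0],msg_vec) then VV[0][0]++ -> VV[0]=[4, 4, 3]
Event 7: SEND 1->0: VV[1][1]++ -> VV[1]=[2, 5, 3], msg_vec=[2, 5, 3]; VV[0]=max(VV[0],msg_vec) then VV[0][0]++ -> VV[0]=[5, 5, 3]
Event 2 stamp: [2, 0, 0]
Event 7 stamp: [2, 5, 3]
[2, 0, 0] <= [2, 5, 3]? True
[2, 5, 3] <= [2, 0, 0]? False
Relation: before

Answer: before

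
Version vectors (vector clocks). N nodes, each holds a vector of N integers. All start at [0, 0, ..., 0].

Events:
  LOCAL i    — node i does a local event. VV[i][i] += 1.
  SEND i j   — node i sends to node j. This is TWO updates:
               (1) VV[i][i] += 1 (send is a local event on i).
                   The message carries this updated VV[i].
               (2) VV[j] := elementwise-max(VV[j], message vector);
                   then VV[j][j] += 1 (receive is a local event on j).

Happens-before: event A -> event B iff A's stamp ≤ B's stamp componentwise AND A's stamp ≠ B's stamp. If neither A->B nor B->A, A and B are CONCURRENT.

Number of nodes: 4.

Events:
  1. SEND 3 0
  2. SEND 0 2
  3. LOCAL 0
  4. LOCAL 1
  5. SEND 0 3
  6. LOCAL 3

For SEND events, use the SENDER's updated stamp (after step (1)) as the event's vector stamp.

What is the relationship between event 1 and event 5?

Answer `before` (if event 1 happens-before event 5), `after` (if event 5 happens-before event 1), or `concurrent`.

Initial: VV[0]=[0, 0, 0, 0]
Initial: VV[1]=[0, 0, 0, 0]
Initial: VV[2]=[0, 0, 0, 0]
Initial: VV[3]=[0, 0, 0, 0]
Event 1: SEND 3->0: VV[3][3]++ -> VV[3]=[0, 0, 0, 1], msg_vec=[0, 0, 0, 1]; VV[0]=max(VV[0],msg_vec) then VV[0][0]++ -> VV[0]=[1, 0, 0, 1]
Event 2: SEND 0->2: VV[0][0]++ -> VV[0]=[2, 0, 0, 1], msg_vec=[2, 0, 0, 1]; VV[2]=max(VV[2],msg_vec) then VV[2][2]++ -> VV[2]=[2, 0, 1, 1]
Event 3: LOCAL 0: VV[0][0]++ -> VV[0]=[3, 0, 0, 1]
Event 4: LOCAL 1: VV[1][1]++ -> VV[1]=[0, 1, 0, 0]
Event 5: SEND 0->3: VV[0][0]++ -> VV[0]=[4, 0, 0, 1], msg_vec=[4, 0, 0, 1]; VV[3]=max(VV[3],msg_vec) then VV[3][3]++ -> VV[3]=[4, 0, 0, 2]
Event 6: LOCAL 3: VV[3][3]++ -> VV[3]=[4, 0, 0, 3]
Event 1 stamp: [0, 0, 0, 1]
Event 5 stamp: [4, 0, 0, 1]
[0, 0, 0, 1] <= [4, 0, 0, 1]? True
[4, 0, 0, 1] <= [0, 0, 0, 1]? False
Relation: before

Answer: before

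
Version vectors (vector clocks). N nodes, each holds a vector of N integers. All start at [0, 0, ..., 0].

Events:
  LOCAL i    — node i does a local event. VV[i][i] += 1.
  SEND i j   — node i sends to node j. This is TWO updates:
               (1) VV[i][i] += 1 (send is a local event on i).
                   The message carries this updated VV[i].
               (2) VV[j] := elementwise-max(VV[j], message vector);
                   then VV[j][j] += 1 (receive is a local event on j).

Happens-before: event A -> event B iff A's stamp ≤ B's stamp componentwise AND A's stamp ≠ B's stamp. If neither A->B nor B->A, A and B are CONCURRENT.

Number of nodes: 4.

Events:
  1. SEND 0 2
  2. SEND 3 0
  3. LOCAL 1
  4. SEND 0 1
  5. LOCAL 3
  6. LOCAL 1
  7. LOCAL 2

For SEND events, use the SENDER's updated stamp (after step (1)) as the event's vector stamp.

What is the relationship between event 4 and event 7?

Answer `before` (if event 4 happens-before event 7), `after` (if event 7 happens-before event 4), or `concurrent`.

Initial: VV[0]=[0, 0, 0, 0]
Initial: VV[1]=[0, 0, 0, 0]
Initial: VV[2]=[0, 0, 0, 0]
Initial: VV[3]=[0, 0, 0, 0]
Event 1: SEND 0->2: VV[0][0]++ -> VV[0]=[1, 0, 0, 0], msg_vec=[1, 0, 0, 0]; VV[2]=max(VV[2],msg_vec) then VV[2][2]++ -> VV[2]=[1, 0, 1, 0]
Event 2: SEND 3->0: VV[3][3]++ -> VV[3]=[0, 0, 0, 1], msg_vec=[0, 0, 0, 1]; VV[0]=max(VV[0],msg_vec) then VV[0][0]++ -> VV[0]=[2, 0, 0, 1]
Event 3: LOCAL 1: VV[1][1]++ -> VV[1]=[0, 1, 0, 0]
Event 4: SEND 0->1: VV[0][0]++ -> VV[0]=[3, 0, 0, 1], msg_vec=[3, 0, 0, 1]; VV[1]=max(VV[1],msg_vec) then VV[1][1]++ -> VV[1]=[3, 2, 0, 1]
Event 5: LOCAL 3: VV[3][3]++ -> VV[3]=[0, 0, 0, 2]
Event 6: LOCAL 1: VV[1][1]++ -> VV[1]=[3, 3, 0, 1]
Event 7: LOCAL 2: VV[2][2]++ -> VV[2]=[1, 0, 2, 0]
Event 4 stamp: [3, 0, 0, 1]
Event 7 stamp: [1, 0, 2, 0]
[3, 0, 0, 1] <= [1, 0, 2, 0]? False
[1, 0, 2, 0] <= [3, 0, 0, 1]? False
Relation: concurrent

Answer: concurrent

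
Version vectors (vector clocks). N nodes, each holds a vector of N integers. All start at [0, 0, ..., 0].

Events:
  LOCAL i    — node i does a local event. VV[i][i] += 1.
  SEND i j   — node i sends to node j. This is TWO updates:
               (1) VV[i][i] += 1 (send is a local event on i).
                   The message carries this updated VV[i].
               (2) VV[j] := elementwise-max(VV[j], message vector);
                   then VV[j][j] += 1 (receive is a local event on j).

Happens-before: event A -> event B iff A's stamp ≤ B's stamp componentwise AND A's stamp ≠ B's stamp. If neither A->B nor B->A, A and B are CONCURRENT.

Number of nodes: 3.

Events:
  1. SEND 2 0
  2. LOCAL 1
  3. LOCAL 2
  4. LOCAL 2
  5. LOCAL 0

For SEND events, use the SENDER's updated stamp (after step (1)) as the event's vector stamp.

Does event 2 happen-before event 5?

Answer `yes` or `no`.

Initial: VV[0]=[0, 0, 0]
Initial: VV[1]=[0, 0, 0]
Initial: VV[2]=[0, 0, 0]
Event 1: SEND 2->0: VV[2][2]++ -> VV[2]=[0, 0, 1], msg_vec=[0, 0, 1]; VV[0]=max(VV[0],msg_vec) then VV[0][0]++ -> VV[0]=[1, 0, 1]
Event 2: LOCAL 1: VV[1][1]++ -> VV[1]=[0, 1, 0]
Event 3: LOCAL 2: VV[2][2]++ -> VV[2]=[0, 0, 2]
Event 4: LOCAL 2: VV[2][2]++ -> VV[2]=[0, 0, 3]
Event 5: LOCAL 0: VV[0][0]++ -> VV[0]=[2, 0, 1]
Event 2 stamp: [0, 1, 0]
Event 5 stamp: [2, 0, 1]
[0, 1, 0] <= [2, 0, 1]? False. Equal? False. Happens-before: False

Answer: no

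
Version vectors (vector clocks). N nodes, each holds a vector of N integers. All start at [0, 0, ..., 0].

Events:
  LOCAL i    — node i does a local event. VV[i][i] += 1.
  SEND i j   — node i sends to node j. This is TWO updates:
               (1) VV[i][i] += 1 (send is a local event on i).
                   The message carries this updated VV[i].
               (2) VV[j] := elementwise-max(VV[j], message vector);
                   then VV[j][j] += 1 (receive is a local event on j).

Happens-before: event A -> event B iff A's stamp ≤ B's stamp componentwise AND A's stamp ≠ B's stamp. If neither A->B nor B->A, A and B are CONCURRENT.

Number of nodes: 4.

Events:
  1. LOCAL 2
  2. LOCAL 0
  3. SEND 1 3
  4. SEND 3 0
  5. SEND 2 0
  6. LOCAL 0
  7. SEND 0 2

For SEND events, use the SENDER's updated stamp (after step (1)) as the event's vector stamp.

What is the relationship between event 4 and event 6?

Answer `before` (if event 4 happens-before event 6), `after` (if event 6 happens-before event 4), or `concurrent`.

Answer: before

Derivation:
Initial: VV[0]=[0, 0, 0, 0]
Initial: VV[1]=[0, 0, 0, 0]
Initial: VV[2]=[0, 0, 0, 0]
Initial: VV[3]=[0, 0, 0, 0]
Event 1: LOCAL 2: VV[2][2]++ -> VV[2]=[0, 0, 1, 0]
Event 2: LOCAL 0: VV[0][0]++ -> VV[0]=[1, 0, 0, 0]
Event 3: SEND 1->3: VV[1][1]++ -> VV[1]=[0, 1, 0, 0], msg_vec=[0, 1, 0, 0]; VV[3]=max(VV[3],msg_vec) then VV[3][3]++ -> VV[3]=[0, 1, 0, 1]
Event 4: SEND 3->0: VV[3][3]++ -> VV[3]=[0, 1, 0, 2], msg_vec=[0, 1, 0, 2]; VV[0]=max(VV[0],msg_vec) then VV[0][0]++ -> VV[0]=[2, 1, 0, 2]
Event 5: SEND 2->0: VV[2][2]++ -> VV[2]=[0, 0, 2, 0], msg_vec=[0, 0, 2, 0]; VV[0]=max(VV[0],msg_vec) then VV[0][0]++ -> VV[0]=[3, 1, 2, 2]
Event 6: LOCAL 0: VV[0][0]++ -> VV[0]=[4, 1, 2, 2]
Event 7: SEND 0->2: VV[0][0]++ -> VV[0]=[5, 1, 2, 2], msg_vec=[5, 1, 2, 2]; VV[2]=max(VV[2],msg_vec) then VV[2][2]++ -> VV[2]=[5, 1, 3, 2]
Event 4 stamp: [0, 1, 0, 2]
Event 6 stamp: [4, 1, 2, 2]
[0, 1, 0, 2] <= [4, 1, 2, 2]? True
[4, 1, 2, 2] <= [0, 1, 0, 2]? False
Relation: before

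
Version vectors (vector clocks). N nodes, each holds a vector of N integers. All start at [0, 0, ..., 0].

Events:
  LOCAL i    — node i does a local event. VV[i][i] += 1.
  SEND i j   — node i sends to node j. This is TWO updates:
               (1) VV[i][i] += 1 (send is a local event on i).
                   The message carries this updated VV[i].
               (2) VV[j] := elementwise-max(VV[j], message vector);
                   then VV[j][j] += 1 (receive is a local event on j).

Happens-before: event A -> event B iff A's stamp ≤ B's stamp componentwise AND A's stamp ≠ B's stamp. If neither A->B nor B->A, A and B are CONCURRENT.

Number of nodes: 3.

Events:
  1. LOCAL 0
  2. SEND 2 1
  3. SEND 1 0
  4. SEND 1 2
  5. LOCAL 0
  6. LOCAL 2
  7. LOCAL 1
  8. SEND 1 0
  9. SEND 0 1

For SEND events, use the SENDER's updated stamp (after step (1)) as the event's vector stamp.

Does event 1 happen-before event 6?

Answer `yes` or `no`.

Answer: no

Derivation:
Initial: VV[0]=[0, 0, 0]
Initial: VV[1]=[0, 0, 0]
Initial: VV[2]=[0, 0, 0]
Event 1: LOCAL 0: VV[0][0]++ -> VV[0]=[1, 0, 0]
Event 2: SEND 2->1: VV[2][2]++ -> VV[2]=[0, 0, 1], msg_vec=[0, 0, 1]; VV[1]=max(VV[1],msg_vec) then VV[1][1]++ -> VV[1]=[0, 1, 1]
Event 3: SEND 1->0: VV[1][1]++ -> VV[1]=[0, 2, 1], msg_vec=[0, 2, 1]; VV[0]=max(VV[0],msg_vec) then VV[0][0]++ -> VV[0]=[2, 2, 1]
Event 4: SEND 1->2: VV[1][1]++ -> VV[1]=[0, 3, 1], msg_vec=[0, 3, 1]; VV[2]=max(VV[2],msg_vec) then VV[2][2]++ -> VV[2]=[0, 3, 2]
Event 5: LOCAL 0: VV[0][0]++ -> VV[0]=[3, 2, 1]
Event 6: LOCAL 2: VV[2][2]++ -> VV[2]=[0, 3, 3]
Event 7: LOCAL 1: VV[1][1]++ -> VV[1]=[0, 4, 1]
Event 8: SEND 1->0: VV[1][1]++ -> VV[1]=[0, 5, 1], msg_vec=[0, 5, 1]; VV[0]=max(VV[0],msg_vec) then VV[0][0]++ -> VV[0]=[4, 5, 1]
Event 9: SEND 0->1: VV[0][0]++ -> VV[0]=[5, 5, 1], msg_vec=[5, 5, 1]; VV[1]=max(VV[1],msg_vec) then VV[1][1]++ -> VV[1]=[5, 6, 1]
Event 1 stamp: [1, 0, 0]
Event 6 stamp: [0, 3, 3]
[1, 0, 0] <= [0, 3, 3]? False. Equal? False. Happens-before: False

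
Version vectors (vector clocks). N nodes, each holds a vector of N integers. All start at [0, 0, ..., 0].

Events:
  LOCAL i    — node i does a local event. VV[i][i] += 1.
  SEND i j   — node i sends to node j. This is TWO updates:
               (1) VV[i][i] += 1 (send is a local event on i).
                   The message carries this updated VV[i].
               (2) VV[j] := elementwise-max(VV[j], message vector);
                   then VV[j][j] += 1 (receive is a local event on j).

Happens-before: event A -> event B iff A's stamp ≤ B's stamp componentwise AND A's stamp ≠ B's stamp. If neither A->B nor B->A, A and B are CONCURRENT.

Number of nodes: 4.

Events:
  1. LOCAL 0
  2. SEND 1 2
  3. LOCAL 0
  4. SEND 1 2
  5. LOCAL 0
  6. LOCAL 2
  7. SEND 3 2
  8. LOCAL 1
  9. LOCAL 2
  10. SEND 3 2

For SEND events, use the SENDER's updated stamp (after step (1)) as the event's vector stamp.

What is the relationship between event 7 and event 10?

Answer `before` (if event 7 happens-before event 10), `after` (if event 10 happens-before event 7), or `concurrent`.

Initial: VV[0]=[0, 0, 0, 0]
Initial: VV[1]=[0, 0, 0, 0]
Initial: VV[2]=[0, 0, 0, 0]
Initial: VV[3]=[0, 0, 0, 0]
Event 1: LOCAL 0: VV[0][0]++ -> VV[0]=[1, 0, 0, 0]
Event 2: SEND 1->2: VV[1][1]++ -> VV[1]=[0, 1, 0, 0], msg_vec=[0, 1, 0, 0]; VV[2]=max(VV[2],msg_vec) then VV[2][2]++ -> VV[2]=[0, 1, 1, 0]
Event 3: LOCAL 0: VV[0][0]++ -> VV[0]=[2, 0, 0, 0]
Event 4: SEND 1->2: VV[1][1]++ -> VV[1]=[0, 2, 0, 0], msg_vec=[0, 2, 0, 0]; VV[2]=max(VV[2],msg_vec) then VV[2][2]++ -> VV[2]=[0, 2, 2, 0]
Event 5: LOCAL 0: VV[0][0]++ -> VV[0]=[3, 0, 0, 0]
Event 6: LOCAL 2: VV[2][2]++ -> VV[2]=[0, 2, 3, 0]
Event 7: SEND 3->2: VV[3][3]++ -> VV[3]=[0, 0, 0, 1], msg_vec=[0, 0, 0, 1]; VV[2]=max(VV[2],msg_vec) then VV[2][2]++ -> VV[2]=[0, 2, 4, 1]
Event 8: LOCAL 1: VV[1][1]++ -> VV[1]=[0, 3, 0, 0]
Event 9: LOCAL 2: VV[2][2]++ -> VV[2]=[0, 2, 5, 1]
Event 10: SEND 3->2: VV[3][3]++ -> VV[3]=[0, 0, 0, 2], msg_vec=[0, 0, 0, 2]; VV[2]=max(VV[2],msg_vec) then VV[2][2]++ -> VV[2]=[0, 2, 6, 2]
Event 7 stamp: [0, 0, 0, 1]
Event 10 stamp: [0, 0, 0, 2]
[0, 0, 0, 1] <= [0, 0, 0, 2]? True
[0, 0, 0, 2] <= [0, 0, 0, 1]? False
Relation: before

Answer: before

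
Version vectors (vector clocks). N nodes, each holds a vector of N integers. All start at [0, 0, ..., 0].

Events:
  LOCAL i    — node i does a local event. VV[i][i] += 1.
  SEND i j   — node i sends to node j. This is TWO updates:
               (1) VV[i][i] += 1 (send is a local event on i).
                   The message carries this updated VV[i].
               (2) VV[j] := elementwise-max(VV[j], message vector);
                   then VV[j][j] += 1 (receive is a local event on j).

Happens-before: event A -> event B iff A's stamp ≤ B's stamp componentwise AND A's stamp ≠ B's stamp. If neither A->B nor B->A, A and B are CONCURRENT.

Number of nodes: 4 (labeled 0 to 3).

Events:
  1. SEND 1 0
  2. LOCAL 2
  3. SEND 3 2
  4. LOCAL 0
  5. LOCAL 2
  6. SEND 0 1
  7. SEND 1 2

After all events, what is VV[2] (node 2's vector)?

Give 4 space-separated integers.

Initial: VV[0]=[0, 0, 0, 0]
Initial: VV[1]=[0, 0, 0, 0]
Initial: VV[2]=[0, 0, 0, 0]
Initial: VV[3]=[0, 0, 0, 0]
Event 1: SEND 1->0: VV[1][1]++ -> VV[1]=[0, 1, 0, 0], msg_vec=[0, 1, 0, 0]; VV[0]=max(VV[0],msg_vec) then VV[0][0]++ -> VV[0]=[1, 1, 0, 0]
Event 2: LOCAL 2: VV[2][2]++ -> VV[2]=[0, 0, 1, 0]
Event 3: SEND 3->2: VV[3][3]++ -> VV[3]=[0, 0, 0, 1], msg_vec=[0, 0, 0, 1]; VV[2]=max(VV[2],msg_vec) then VV[2][2]++ -> VV[2]=[0, 0, 2, 1]
Event 4: LOCAL 0: VV[0][0]++ -> VV[0]=[2, 1, 0, 0]
Event 5: LOCAL 2: VV[2][2]++ -> VV[2]=[0, 0, 3, 1]
Event 6: SEND 0->1: VV[0][0]++ -> VV[0]=[3, 1, 0, 0], msg_vec=[3, 1, 0, 0]; VV[1]=max(VV[1],msg_vec) then VV[1][1]++ -> VV[1]=[3, 2, 0, 0]
Event 7: SEND 1->2: VV[1][1]++ -> VV[1]=[3, 3, 0, 0], msg_vec=[3, 3, 0, 0]; VV[2]=max(VV[2],msg_vec) then VV[2][2]++ -> VV[2]=[3, 3, 4, 1]
Final vectors: VV[0]=[3, 1, 0, 0]; VV[1]=[3, 3, 0, 0]; VV[2]=[3, 3, 4, 1]; VV[3]=[0, 0, 0, 1]

Answer: 3 3 4 1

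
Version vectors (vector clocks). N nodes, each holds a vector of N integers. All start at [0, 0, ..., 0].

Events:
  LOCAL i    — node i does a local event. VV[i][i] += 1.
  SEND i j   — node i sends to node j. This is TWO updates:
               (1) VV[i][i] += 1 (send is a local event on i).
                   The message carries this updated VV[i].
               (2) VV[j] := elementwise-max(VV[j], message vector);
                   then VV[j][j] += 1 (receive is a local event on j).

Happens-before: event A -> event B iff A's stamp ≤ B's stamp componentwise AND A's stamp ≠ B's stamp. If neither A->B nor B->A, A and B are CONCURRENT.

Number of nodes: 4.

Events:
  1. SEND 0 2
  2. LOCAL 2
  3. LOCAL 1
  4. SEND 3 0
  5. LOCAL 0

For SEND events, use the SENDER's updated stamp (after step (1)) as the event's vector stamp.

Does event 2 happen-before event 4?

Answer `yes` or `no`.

Initial: VV[0]=[0, 0, 0, 0]
Initial: VV[1]=[0, 0, 0, 0]
Initial: VV[2]=[0, 0, 0, 0]
Initial: VV[3]=[0, 0, 0, 0]
Event 1: SEND 0->2: VV[0][0]++ -> VV[0]=[1, 0, 0, 0], msg_vec=[1, 0, 0, 0]; VV[2]=max(VV[2],msg_vec) then VV[2][2]++ -> VV[2]=[1, 0, 1, 0]
Event 2: LOCAL 2: VV[2][2]++ -> VV[2]=[1, 0, 2, 0]
Event 3: LOCAL 1: VV[1][1]++ -> VV[1]=[0, 1, 0, 0]
Event 4: SEND 3->0: VV[3][3]++ -> VV[3]=[0, 0, 0, 1], msg_vec=[0, 0, 0, 1]; VV[0]=max(VV[0],msg_vec) then VV[0][0]++ -> VV[0]=[2, 0, 0, 1]
Event 5: LOCAL 0: VV[0][0]++ -> VV[0]=[3, 0, 0, 1]
Event 2 stamp: [1, 0, 2, 0]
Event 4 stamp: [0, 0, 0, 1]
[1, 0, 2, 0] <= [0, 0, 0, 1]? False. Equal? False. Happens-before: False

Answer: no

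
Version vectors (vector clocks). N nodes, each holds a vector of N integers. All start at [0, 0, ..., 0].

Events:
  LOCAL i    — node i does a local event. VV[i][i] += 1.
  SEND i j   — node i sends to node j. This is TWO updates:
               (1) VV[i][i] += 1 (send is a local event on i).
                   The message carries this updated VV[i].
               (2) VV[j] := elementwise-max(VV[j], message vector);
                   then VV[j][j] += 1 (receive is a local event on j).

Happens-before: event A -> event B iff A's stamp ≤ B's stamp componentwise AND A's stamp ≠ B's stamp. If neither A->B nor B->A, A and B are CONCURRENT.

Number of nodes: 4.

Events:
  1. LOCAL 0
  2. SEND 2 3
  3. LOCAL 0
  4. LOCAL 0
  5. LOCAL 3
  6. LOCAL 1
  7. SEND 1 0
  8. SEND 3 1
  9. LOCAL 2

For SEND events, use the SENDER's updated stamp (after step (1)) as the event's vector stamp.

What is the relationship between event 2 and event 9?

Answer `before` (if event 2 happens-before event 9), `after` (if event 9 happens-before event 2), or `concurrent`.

Initial: VV[0]=[0, 0, 0, 0]
Initial: VV[1]=[0, 0, 0, 0]
Initial: VV[2]=[0, 0, 0, 0]
Initial: VV[3]=[0, 0, 0, 0]
Event 1: LOCAL 0: VV[0][0]++ -> VV[0]=[1, 0, 0, 0]
Event 2: SEND 2->3: VV[2][2]++ -> VV[2]=[0, 0, 1, 0], msg_vec=[0, 0, 1, 0]; VV[3]=max(VV[3],msg_vec) then VV[3][3]++ -> VV[3]=[0, 0, 1, 1]
Event 3: LOCAL 0: VV[0][0]++ -> VV[0]=[2, 0, 0, 0]
Event 4: LOCAL 0: VV[0][0]++ -> VV[0]=[3, 0, 0, 0]
Event 5: LOCAL 3: VV[3][3]++ -> VV[3]=[0, 0, 1, 2]
Event 6: LOCAL 1: VV[1][1]++ -> VV[1]=[0, 1, 0, 0]
Event 7: SEND 1->0: VV[1][1]++ -> VV[1]=[0, 2, 0, 0], msg_vec=[0, 2, 0, 0]; VV[0]=max(VV[0],msg_vec) then VV[0][0]++ -> VV[0]=[4, 2, 0, 0]
Event 8: SEND 3->1: VV[3][3]++ -> VV[3]=[0, 0, 1, 3], msg_vec=[0, 0, 1, 3]; VV[1]=max(VV[1],msg_vec) then VV[1][1]++ -> VV[1]=[0, 3, 1, 3]
Event 9: LOCAL 2: VV[2][2]++ -> VV[2]=[0, 0, 2, 0]
Event 2 stamp: [0, 0, 1, 0]
Event 9 stamp: [0, 0, 2, 0]
[0, 0, 1, 0] <= [0, 0, 2, 0]? True
[0, 0, 2, 0] <= [0, 0, 1, 0]? False
Relation: before

Answer: before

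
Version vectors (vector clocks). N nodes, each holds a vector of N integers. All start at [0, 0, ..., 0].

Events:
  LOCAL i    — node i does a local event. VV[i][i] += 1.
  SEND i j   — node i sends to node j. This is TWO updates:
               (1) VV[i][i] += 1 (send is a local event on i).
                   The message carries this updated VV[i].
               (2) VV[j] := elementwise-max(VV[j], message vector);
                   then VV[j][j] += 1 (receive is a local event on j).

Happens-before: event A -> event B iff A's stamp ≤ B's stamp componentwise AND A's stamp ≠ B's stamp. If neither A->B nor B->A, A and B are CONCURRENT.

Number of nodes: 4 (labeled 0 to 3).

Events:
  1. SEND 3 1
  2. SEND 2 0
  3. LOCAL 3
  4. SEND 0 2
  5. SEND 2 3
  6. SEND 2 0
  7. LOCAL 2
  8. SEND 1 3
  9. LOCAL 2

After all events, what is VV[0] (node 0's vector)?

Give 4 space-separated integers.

Answer: 3 0 4 0

Derivation:
Initial: VV[0]=[0, 0, 0, 0]
Initial: VV[1]=[0, 0, 0, 0]
Initial: VV[2]=[0, 0, 0, 0]
Initial: VV[3]=[0, 0, 0, 0]
Event 1: SEND 3->1: VV[3][3]++ -> VV[3]=[0, 0, 0, 1], msg_vec=[0, 0, 0, 1]; VV[1]=max(VV[1],msg_vec) then VV[1][1]++ -> VV[1]=[0, 1, 0, 1]
Event 2: SEND 2->0: VV[2][2]++ -> VV[2]=[0, 0, 1, 0], msg_vec=[0, 0, 1, 0]; VV[0]=max(VV[0],msg_vec) then VV[0][0]++ -> VV[0]=[1, 0, 1, 0]
Event 3: LOCAL 3: VV[3][3]++ -> VV[3]=[0, 0, 0, 2]
Event 4: SEND 0->2: VV[0][0]++ -> VV[0]=[2, 0, 1, 0], msg_vec=[2, 0, 1, 0]; VV[2]=max(VV[2],msg_vec) then VV[2][2]++ -> VV[2]=[2, 0, 2, 0]
Event 5: SEND 2->3: VV[2][2]++ -> VV[2]=[2, 0, 3, 0], msg_vec=[2, 0, 3, 0]; VV[3]=max(VV[3],msg_vec) then VV[3][3]++ -> VV[3]=[2, 0, 3, 3]
Event 6: SEND 2->0: VV[2][2]++ -> VV[2]=[2, 0, 4, 0], msg_vec=[2, 0, 4, 0]; VV[0]=max(VV[0],msg_vec) then VV[0][0]++ -> VV[0]=[3, 0, 4, 0]
Event 7: LOCAL 2: VV[2][2]++ -> VV[2]=[2, 0, 5, 0]
Event 8: SEND 1->3: VV[1][1]++ -> VV[1]=[0, 2, 0, 1], msg_vec=[0, 2, 0, 1]; VV[3]=max(VV[3],msg_vec) then VV[3][3]++ -> VV[3]=[2, 2, 3, 4]
Event 9: LOCAL 2: VV[2][2]++ -> VV[2]=[2, 0, 6, 0]
Final vectors: VV[0]=[3, 0, 4, 0]; VV[1]=[0, 2, 0, 1]; VV[2]=[2, 0, 6, 0]; VV[3]=[2, 2, 3, 4]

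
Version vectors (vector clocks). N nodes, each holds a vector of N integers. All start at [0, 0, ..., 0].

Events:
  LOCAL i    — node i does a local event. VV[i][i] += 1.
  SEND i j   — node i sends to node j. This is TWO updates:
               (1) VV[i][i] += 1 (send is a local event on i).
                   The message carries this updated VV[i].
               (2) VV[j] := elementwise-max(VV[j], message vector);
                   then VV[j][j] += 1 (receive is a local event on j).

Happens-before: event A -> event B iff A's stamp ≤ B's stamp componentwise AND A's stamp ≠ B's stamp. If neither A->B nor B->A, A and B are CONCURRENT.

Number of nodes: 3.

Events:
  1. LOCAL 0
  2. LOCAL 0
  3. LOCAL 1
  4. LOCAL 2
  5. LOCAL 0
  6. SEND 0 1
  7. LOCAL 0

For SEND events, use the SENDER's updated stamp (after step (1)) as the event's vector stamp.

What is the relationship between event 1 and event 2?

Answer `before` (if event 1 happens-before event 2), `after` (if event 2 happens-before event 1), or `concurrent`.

Initial: VV[0]=[0, 0, 0]
Initial: VV[1]=[0, 0, 0]
Initial: VV[2]=[0, 0, 0]
Event 1: LOCAL 0: VV[0][0]++ -> VV[0]=[1, 0, 0]
Event 2: LOCAL 0: VV[0][0]++ -> VV[0]=[2, 0, 0]
Event 3: LOCAL 1: VV[1][1]++ -> VV[1]=[0, 1, 0]
Event 4: LOCAL 2: VV[2][2]++ -> VV[2]=[0, 0, 1]
Event 5: LOCAL 0: VV[0][0]++ -> VV[0]=[3, 0, 0]
Event 6: SEND 0->1: VV[0][0]++ -> VV[0]=[4, 0, 0], msg_vec=[4, 0, 0]; VV[1]=max(VV[1],msg_vec) then VV[1][1]++ -> VV[1]=[4, 2, 0]
Event 7: LOCAL 0: VV[0][0]++ -> VV[0]=[5, 0, 0]
Event 1 stamp: [1, 0, 0]
Event 2 stamp: [2, 0, 0]
[1, 0, 0] <= [2, 0, 0]? True
[2, 0, 0] <= [1, 0, 0]? False
Relation: before

Answer: before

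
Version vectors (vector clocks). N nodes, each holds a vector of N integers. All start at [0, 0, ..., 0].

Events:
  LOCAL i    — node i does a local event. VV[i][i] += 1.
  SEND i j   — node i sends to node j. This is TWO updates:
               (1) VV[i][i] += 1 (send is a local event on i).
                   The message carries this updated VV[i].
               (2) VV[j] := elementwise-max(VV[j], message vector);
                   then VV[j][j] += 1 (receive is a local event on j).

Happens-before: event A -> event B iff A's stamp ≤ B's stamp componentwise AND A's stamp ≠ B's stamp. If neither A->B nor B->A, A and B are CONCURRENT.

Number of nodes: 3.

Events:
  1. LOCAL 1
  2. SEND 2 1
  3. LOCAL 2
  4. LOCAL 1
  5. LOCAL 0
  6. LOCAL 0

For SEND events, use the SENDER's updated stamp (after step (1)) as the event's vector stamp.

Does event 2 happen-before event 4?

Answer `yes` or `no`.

Initial: VV[0]=[0, 0, 0]
Initial: VV[1]=[0, 0, 0]
Initial: VV[2]=[0, 0, 0]
Event 1: LOCAL 1: VV[1][1]++ -> VV[1]=[0, 1, 0]
Event 2: SEND 2->1: VV[2][2]++ -> VV[2]=[0, 0, 1], msg_vec=[0, 0, 1]; VV[1]=max(VV[1],msg_vec) then VV[1][1]++ -> VV[1]=[0, 2, 1]
Event 3: LOCAL 2: VV[2][2]++ -> VV[2]=[0, 0, 2]
Event 4: LOCAL 1: VV[1][1]++ -> VV[1]=[0, 3, 1]
Event 5: LOCAL 0: VV[0][0]++ -> VV[0]=[1, 0, 0]
Event 6: LOCAL 0: VV[0][0]++ -> VV[0]=[2, 0, 0]
Event 2 stamp: [0, 0, 1]
Event 4 stamp: [0, 3, 1]
[0, 0, 1] <= [0, 3, 1]? True. Equal? False. Happens-before: True

Answer: yes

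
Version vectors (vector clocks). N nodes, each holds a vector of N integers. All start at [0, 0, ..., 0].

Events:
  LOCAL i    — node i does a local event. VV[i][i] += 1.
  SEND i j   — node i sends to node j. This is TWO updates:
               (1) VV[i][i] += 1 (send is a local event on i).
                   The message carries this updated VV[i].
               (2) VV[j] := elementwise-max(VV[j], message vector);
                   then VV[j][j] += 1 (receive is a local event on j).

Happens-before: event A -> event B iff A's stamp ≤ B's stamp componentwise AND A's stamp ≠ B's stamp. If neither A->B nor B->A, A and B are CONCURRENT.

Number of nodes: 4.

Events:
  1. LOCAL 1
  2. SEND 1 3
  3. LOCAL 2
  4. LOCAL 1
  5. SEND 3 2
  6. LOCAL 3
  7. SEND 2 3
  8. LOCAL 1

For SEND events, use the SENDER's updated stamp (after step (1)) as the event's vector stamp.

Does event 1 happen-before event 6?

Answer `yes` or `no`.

Answer: yes

Derivation:
Initial: VV[0]=[0, 0, 0, 0]
Initial: VV[1]=[0, 0, 0, 0]
Initial: VV[2]=[0, 0, 0, 0]
Initial: VV[3]=[0, 0, 0, 0]
Event 1: LOCAL 1: VV[1][1]++ -> VV[1]=[0, 1, 0, 0]
Event 2: SEND 1->3: VV[1][1]++ -> VV[1]=[0, 2, 0, 0], msg_vec=[0, 2, 0, 0]; VV[3]=max(VV[3],msg_vec) then VV[3][3]++ -> VV[3]=[0, 2, 0, 1]
Event 3: LOCAL 2: VV[2][2]++ -> VV[2]=[0, 0, 1, 0]
Event 4: LOCAL 1: VV[1][1]++ -> VV[1]=[0, 3, 0, 0]
Event 5: SEND 3->2: VV[3][3]++ -> VV[3]=[0, 2, 0, 2], msg_vec=[0, 2, 0, 2]; VV[2]=max(VV[2],msg_vec) then VV[2][2]++ -> VV[2]=[0, 2, 2, 2]
Event 6: LOCAL 3: VV[3][3]++ -> VV[3]=[0, 2, 0, 3]
Event 7: SEND 2->3: VV[2][2]++ -> VV[2]=[0, 2, 3, 2], msg_vec=[0, 2, 3, 2]; VV[3]=max(VV[3],msg_vec) then VV[3][3]++ -> VV[3]=[0, 2, 3, 4]
Event 8: LOCAL 1: VV[1][1]++ -> VV[1]=[0, 4, 0, 0]
Event 1 stamp: [0, 1, 0, 0]
Event 6 stamp: [0, 2, 0, 3]
[0, 1, 0, 0] <= [0, 2, 0, 3]? True. Equal? False. Happens-before: True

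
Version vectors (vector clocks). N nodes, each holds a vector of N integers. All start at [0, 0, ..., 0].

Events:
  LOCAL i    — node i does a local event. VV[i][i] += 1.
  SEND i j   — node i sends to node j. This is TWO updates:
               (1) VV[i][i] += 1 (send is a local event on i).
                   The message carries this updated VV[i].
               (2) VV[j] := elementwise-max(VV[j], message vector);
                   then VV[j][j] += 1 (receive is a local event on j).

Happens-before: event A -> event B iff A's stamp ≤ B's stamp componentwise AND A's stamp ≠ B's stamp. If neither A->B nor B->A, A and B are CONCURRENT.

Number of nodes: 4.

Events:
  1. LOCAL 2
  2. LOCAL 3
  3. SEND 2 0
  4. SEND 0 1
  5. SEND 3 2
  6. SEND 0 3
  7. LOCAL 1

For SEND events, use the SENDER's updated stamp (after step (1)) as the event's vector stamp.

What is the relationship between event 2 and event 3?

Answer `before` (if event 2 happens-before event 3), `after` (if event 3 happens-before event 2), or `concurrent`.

Initial: VV[0]=[0, 0, 0, 0]
Initial: VV[1]=[0, 0, 0, 0]
Initial: VV[2]=[0, 0, 0, 0]
Initial: VV[3]=[0, 0, 0, 0]
Event 1: LOCAL 2: VV[2][2]++ -> VV[2]=[0, 0, 1, 0]
Event 2: LOCAL 3: VV[3][3]++ -> VV[3]=[0, 0, 0, 1]
Event 3: SEND 2->0: VV[2][2]++ -> VV[2]=[0, 0, 2, 0], msg_vec=[0, 0, 2, 0]; VV[0]=max(VV[0],msg_vec) then VV[0][0]++ -> VV[0]=[1, 0, 2, 0]
Event 4: SEND 0->1: VV[0][0]++ -> VV[0]=[2, 0, 2, 0], msg_vec=[2, 0, 2, 0]; VV[1]=max(VV[1],msg_vec) then VV[1][1]++ -> VV[1]=[2, 1, 2, 0]
Event 5: SEND 3->2: VV[3][3]++ -> VV[3]=[0, 0, 0, 2], msg_vec=[0, 0, 0, 2]; VV[2]=max(VV[2],msg_vec) then VV[2][2]++ -> VV[2]=[0, 0, 3, 2]
Event 6: SEND 0->3: VV[0][0]++ -> VV[0]=[3, 0, 2, 0], msg_vec=[3, 0, 2, 0]; VV[3]=max(VV[3],msg_vec) then VV[3][3]++ -> VV[3]=[3, 0, 2, 3]
Event 7: LOCAL 1: VV[1][1]++ -> VV[1]=[2, 2, 2, 0]
Event 2 stamp: [0, 0, 0, 1]
Event 3 stamp: [0, 0, 2, 0]
[0, 0, 0, 1] <= [0, 0, 2, 0]? False
[0, 0, 2, 0] <= [0, 0, 0, 1]? False
Relation: concurrent

Answer: concurrent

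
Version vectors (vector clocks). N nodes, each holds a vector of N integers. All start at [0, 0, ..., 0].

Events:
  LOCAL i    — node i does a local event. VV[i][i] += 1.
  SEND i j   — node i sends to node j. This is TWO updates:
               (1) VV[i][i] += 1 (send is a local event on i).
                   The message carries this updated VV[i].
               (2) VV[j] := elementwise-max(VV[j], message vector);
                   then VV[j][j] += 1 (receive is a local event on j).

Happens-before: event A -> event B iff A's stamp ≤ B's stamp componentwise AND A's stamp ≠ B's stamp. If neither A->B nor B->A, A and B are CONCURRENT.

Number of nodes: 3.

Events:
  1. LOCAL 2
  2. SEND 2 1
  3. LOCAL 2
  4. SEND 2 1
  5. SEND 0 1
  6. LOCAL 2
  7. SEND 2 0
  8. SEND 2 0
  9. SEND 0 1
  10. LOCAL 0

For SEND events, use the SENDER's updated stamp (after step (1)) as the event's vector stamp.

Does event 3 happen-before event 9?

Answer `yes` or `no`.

Answer: yes

Derivation:
Initial: VV[0]=[0, 0, 0]
Initial: VV[1]=[0, 0, 0]
Initial: VV[2]=[0, 0, 0]
Event 1: LOCAL 2: VV[2][2]++ -> VV[2]=[0, 0, 1]
Event 2: SEND 2->1: VV[2][2]++ -> VV[2]=[0, 0, 2], msg_vec=[0, 0, 2]; VV[1]=max(VV[1],msg_vec) then VV[1][1]++ -> VV[1]=[0, 1, 2]
Event 3: LOCAL 2: VV[2][2]++ -> VV[2]=[0, 0, 3]
Event 4: SEND 2->1: VV[2][2]++ -> VV[2]=[0, 0, 4], msg_vec=[0, 0, 4]; VV[1]=max(VV[1],msg_vec) then VV[1][1]++ -> VV[1]=[0, 2, 4]
Event 5: SEND 0->1: VV[0][0]++ -> VV[0]=[1, 0, 0], msg_vec=[1, 0, 0]; VV[1]=max(VV[1],msg_vec) then VV[1][1]++ -> VV[1]=[1, 3, 4]
Event 6: LOCAL 2: VV[2][2]++ -> VV[2]=[0, 0, 5]
Event 7: SEND 2->0: VV[2][2]++ -> VV[2]=[0, 0, 6], msg_vec=[0, 0, 6]; VV[0]=max(VV[0],msg_vec) then VV[0][0]++ -> VV[0]=[2, 0, 6]
Event 8: SEND 2->0: VV[2][2]++ -> VV[2]=[0, 0, 7], msg_vec=[0, 0, 7]; VV[0]=max(VV[0],msg_vec) then VV[0][0]++ -> VV[0]=[3, 0, 7]
Event 9: SEND 0->1: VV[0][0]++ -> VV[0]=[4, 0, 7], msg_vec=[4, 0, 7]; VV[1]=max(VV[1],msg_vec) then VV[1][1]++ -> VV[1]=[4, 4, 7]
Event 10: LOCAL 0: VV[0][0]++ -> VV[0]=[5, 0, 7]
Event 3 stamp: [0, 0, 3]
Event 9 stamp: [4, 0, 7]
[0, 0, 3] <= [4, 0, 7]? True. Equal? False. Happens-before: True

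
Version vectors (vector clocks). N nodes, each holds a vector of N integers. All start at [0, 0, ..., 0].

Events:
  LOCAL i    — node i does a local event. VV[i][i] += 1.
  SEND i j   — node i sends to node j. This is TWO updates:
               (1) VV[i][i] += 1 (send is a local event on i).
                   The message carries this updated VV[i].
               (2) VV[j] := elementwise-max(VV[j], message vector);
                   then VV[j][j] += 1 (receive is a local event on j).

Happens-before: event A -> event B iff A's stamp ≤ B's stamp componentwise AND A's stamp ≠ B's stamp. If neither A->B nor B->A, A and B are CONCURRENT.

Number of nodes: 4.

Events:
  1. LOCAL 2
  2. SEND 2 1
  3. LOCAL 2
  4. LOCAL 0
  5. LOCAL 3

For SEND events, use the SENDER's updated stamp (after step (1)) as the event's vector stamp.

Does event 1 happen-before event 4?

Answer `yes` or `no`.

Initial: VV[0]=[0, 0, 0, 0]
Initial: VV[1]=[0, 0, 0, 0]
Initial: VV[2]=[0, 0, 0, 0]
Initial: VV[3]=[0, 0, 0, 0]
Event 1: LOCAL 2: VV[2][2]++ -> VV[2]=[0, 0, 1, 0]
Event 2: SEND 2->1: VV[2][2]++ -> VV[2]=[0, 0, 2, 0], msg_vec=[0, 0, 2, 0]; VV[1]=max(VV[1],msg_vec) then VV[1][1]++ -> VV[1]=[0, 1, 2, 0]
Event 3: LOCAL 2: VV[2][2]++ -> VV[2]=[0, 0, 3, 0]
Event 4: LOCAL 0: VV[0][0]++ -> VV[0]=[1, 0, 0, 0]
Event 5: LOCAL 3: VV[3][3]++ -> VV[3]=[0, 0, 0, 1]
Event 1 stamp: [0, 0, 1, 0]
Event 4 stamp: [1, 0, 0, 0]
[0, 0, 1, 0] <= [1, 0, 0, 0]? False. Equal? False. Happens-before: False

Answer: no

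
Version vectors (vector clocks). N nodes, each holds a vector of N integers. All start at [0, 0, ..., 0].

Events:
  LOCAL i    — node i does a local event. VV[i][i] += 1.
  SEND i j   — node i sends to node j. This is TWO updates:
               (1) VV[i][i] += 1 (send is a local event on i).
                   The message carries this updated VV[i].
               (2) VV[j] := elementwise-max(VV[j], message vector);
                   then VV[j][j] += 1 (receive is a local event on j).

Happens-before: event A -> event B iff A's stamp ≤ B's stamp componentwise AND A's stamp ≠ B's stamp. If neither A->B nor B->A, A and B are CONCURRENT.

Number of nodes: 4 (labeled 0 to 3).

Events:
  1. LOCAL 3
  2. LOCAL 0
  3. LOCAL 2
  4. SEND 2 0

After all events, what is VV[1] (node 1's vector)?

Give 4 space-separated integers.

Answer: 0 0 0 0

Derivation:
Initial: VV[0]=[0, 0, 0, 0]
Initial: VV[1]=[0, 0, 0, 0]
Initial: VV[2]=[0, 0, 0, 0]
Initial: VV[3]=[0, 0, 0, 0]
Event 1: LOCAL 3: VV[3][3]++ -> VV[3]=[0, 0, 0, 1]
Event 2: LOCAL 0: VV[0][0]++ -> VV[0]=[1, 0, 0, 0]
Event 3: LOCAL 2: VV[2][2]++ -> VV[2]=[0, 0, 1, 0]
Event 4: SEND 2->0: VV[2][2]++ -> VV[2]=[0, 0, 2, 0], msg_vec=[0, 0, 2, 0]; VV[0]=max(VV[0],msg_vec) then VV[0][0]++ -> VV[0]=[2, 0, 2, 0]
Final vectors: VV[0]=[2, 0, 2, 0]; VV[1]=[0, 0, 0, 0]; VV[2]=[0, 0, 2, 0]; VV[3]=[0, 0, 0, 1]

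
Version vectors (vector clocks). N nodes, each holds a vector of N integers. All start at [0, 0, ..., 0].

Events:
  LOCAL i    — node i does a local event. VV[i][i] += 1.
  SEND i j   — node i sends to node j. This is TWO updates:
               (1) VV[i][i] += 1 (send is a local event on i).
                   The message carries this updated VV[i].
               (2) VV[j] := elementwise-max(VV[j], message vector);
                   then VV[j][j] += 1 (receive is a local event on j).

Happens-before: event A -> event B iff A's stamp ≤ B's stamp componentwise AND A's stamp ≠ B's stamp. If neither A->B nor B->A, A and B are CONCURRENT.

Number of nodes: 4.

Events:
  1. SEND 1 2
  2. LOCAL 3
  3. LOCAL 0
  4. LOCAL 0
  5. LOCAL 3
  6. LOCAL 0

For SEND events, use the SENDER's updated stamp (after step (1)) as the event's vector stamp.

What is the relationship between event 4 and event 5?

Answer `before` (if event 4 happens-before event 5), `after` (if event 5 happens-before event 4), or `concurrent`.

Answer: concurrent

Derivation:
Initial: VV[0]=[0, 0, 0, 0]
Initial: VV[1]=[0, 0, 0, 0]
Initial: VV[2]=[0, 0, 0, 0]
Initial: VV[3]=[0, 0, 0, 0]
Event 1: SEND 1->2: VV[1][1]++ -> VV[1]=[0, 1, 0, 0], msg_vec=[0, 1, 0, 0]; VV[2]=max(VV[2],msg_vec) then VV[2][2]++ -> VV[2]=[0, 1, 1, 0]
Event 2: LOCAL 3: VV[3][3]++ -> VV[3]=[0, 0, 0, 1]
Event 3: LOCAL 0: VV[0][0]++ -> VV[0]=[1, 0, 0, 0]
Event 4: LOCAL 0: VV[0][0]++ -> VV[0]=[2, 0, 0, 0]
Event 5: LOCAL 3: VV[3][3]++ -> VV[3]=[0, 0, 0, 2]
Event 6: LOCAL 0: VV[0][0]++ -> VV[0]=[3, 0, 0, 0]
Event 4 stamp: [2, 0, 0, 0]
Event 5 stamp: [0, 0, 0, 2]
[2, 0, 0, 0] <= [0, 0, 0, 2]? False
[0, 0, 0, 2] <= [2, 0, 0, 0]? False
Relation: concurrent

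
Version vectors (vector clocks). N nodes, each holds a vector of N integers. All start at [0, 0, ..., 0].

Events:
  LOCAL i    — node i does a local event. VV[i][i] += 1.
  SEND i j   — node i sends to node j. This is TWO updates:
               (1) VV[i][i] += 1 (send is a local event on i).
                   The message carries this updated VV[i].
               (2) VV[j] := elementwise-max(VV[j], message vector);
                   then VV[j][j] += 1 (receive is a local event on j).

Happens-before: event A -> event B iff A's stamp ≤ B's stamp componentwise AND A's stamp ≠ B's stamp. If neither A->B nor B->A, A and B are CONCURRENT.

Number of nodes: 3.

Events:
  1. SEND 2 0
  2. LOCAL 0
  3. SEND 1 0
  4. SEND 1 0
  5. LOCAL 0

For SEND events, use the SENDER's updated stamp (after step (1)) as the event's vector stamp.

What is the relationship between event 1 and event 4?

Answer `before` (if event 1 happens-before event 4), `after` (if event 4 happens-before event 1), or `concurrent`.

Initial: VV[0]=[0, 0, 0]
Initial: VV[1]=[0, 0, 0]
Initial: VV[2]=[0, 0, 0]
Event 1: SEND 2->0: VV[2][2]++ -> VV[2]=[0, 0, 1], msg_vec=[0, 0, 1]; VV[0]=max(VV[0],msg_vec) then VV[0][0]++ -> VV[0]=[1, 0, 1]
Event 2: LOCAL 0: VV[0][0]++ -> VV[0]=[2, 0, 1]
Event 3: SEND 1->0: VV[1][1]++ -> VV[1]=[0, 1, 0], msg_vec=[0, 1, 0]; VV[0]=max(VV[0],msg_vec) then VV[0][0]++ -> VV[0]=[3, 1, 1]
Event 4: SEND 1->0: VV[1][1]++ -> VV[1]=[0, 2, 0], msg_vec=[0, 2, 0]; VV[0]=max(VV[0],msg_vec) then VV[0][0]++ -> VV[0]=[4, 2, 1]
Event 5: LOCAL 0: VV[0][0]++ -> VV[0]=[5, 2, 1]
Event 1 stamp: [0, 0, 1]
Event 4 stamp: [0, 2, 0]
[0, 0, 1] <= [0, 2, 0]? False
[0, 2, 0] <= [0, 0, 1]? False
Relation: concurrent

Answer: concurrent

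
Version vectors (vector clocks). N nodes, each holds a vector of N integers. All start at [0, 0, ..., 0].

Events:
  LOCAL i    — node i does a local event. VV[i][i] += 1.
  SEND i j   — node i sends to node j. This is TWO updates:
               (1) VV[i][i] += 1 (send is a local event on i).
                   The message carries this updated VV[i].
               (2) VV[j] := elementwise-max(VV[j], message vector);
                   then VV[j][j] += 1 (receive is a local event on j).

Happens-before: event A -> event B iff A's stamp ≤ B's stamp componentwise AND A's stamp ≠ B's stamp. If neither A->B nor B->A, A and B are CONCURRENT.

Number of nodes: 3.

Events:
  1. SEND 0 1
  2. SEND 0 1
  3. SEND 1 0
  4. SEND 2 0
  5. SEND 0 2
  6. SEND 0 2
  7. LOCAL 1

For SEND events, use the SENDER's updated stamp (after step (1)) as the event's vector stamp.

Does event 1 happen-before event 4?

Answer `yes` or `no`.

Answer: no

Derivation:
Initial: VV[0]=[0, 0, 0]
Initial: VV[1]=[0, 0, 0]
Initial: VV[2]=[0, 0, 0]
Event 1: SEND 0->1: VV[0][0]++ -> VV[0]=[1, 0, 0], msg_vec=[1, 0, 0]; VV[1]=max(VV[1],msg_vec) then VV[1][1]++ -> VV[1]=[1, 1, 0]
Event 2: SEND 0->1: VV[0][0]++ -> VV[0]=[2, 0, 0], msg_vec=[2, 0, 0]; VV[1]=max(VV[1],msg_vec) then VV[1][1]++ -> VV[1]=[2, 2, 0]
Event 3: SEND 1->0: VV[1][1]++ -> VV[1]=[2, 3, 0], msg_vec=[2, 3, 0]; VV[0]=max(VV[0],msg_vec) then VV[0][0]++ -> VV[0]=[3, 3, 0]
Event 4: SEND 2->0: VV[2][2]++ -> VV[2]=[0, 0, 1], msg_vec=[0, 0, 1]; VV[0]=max(VV[0],msg_vec) then VV[0][0]++ -> VV[0]=[4, 3, 1]
Event 5: SEND 0->2: VV[0][0]++ -> VV[0]=[5, 3, 1], msg_vec=[5, 3, 1]; VV[2]=max(VV[2],msg_vec) then VV[2][2]++ -> VV[2]=[5, 3, 2]
Event 6: SEND 0->2: VV[0][0]++ -> VV[0]=[6, 3, 1], msg_vec=[6, 3, 1]; VV[2]=max(VV[2],msg_vec) then VV[2][2]++ -> VV[2]=[6, 3, 3]
Event 7: LOCAL 1: VV[1][1]++ -> VV[1]=[2, 4, 0]
Event 1 stamp: [1, 0, 0]
Event 4 stamp: [0, 0, 1]
[1, 0, 0] <= [0, 0, 1]? False. Equal? False. Happens-before: False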